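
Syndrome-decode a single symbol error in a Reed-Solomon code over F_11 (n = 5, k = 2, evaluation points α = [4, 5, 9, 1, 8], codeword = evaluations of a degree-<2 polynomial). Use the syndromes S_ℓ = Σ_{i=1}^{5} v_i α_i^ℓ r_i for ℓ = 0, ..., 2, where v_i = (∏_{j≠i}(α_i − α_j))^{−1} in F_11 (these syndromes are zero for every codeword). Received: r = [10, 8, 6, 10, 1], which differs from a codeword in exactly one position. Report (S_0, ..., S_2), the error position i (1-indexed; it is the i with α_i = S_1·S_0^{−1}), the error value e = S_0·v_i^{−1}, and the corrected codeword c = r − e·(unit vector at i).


S = (3, 1, 4), error at position 1, error magnitude e = 7, c = [3, 8, 6, 10, 1].

Step 1: column multipliers v_i = (∏_{j≠i}(α_i − α_j))^{−1} mod 11.
  i = 1 (α = 4): (4−5)(4−9)(4−1)(4−8) = (−1)·(−5)·3·(−4) = −60 ≡ 6, so v_1 = 6^{−1} = 2 (mod 11).
  i = 2 (α = 5): (5−4)(5−9)(5−1)(5−8) = 1·(−4)·4·(−3) = 48 ≡ 4, so v_2 = 4^{−1} = 3 (mod 11).
  i = 3 (α = 9): (9−4)(9−5)(9−1)(9−8) = 5·4·8·1 = 160 ≡ 6, so v_3 = 6^{−1} = 2 (mod 11).
  i = 4 (α = 1): (1−4)(1−5)(1−9)(1−8) = (−3)·(−4)·(−8)·(−7) = 672 ≡ 1, so v_4 = 1^{−1} = 1 (mod 11).
  i = 5 (α = 8): (8−4)(8−5)(8−9)(8−1) = 4·3·(−1)·7 = −84 ≡ 4, so v_5 = 4^{−1} = 3 (mod 11).
  v = [2, 3, 2, 1, 3].
Step 2: syndromes of r = [10, 8, 6, 10, 1] (all sums mod 11).
  S_0 = Σ v_i r_i = 2·10 + 3·8 + 2·6 + 1·10 + 3·1 = 69 ≡ 3.
  S_1 = Σ v_i α_i r_i = 2·4·10 + 3·5·8 + 2·9·6 + 1·1·10 + 3·8·1 = 342 ≡ 1.
  α_i^2 mod 11 = [5, 3, 4, 1, 9].
  S_2 = Σ v_i α_i^2 r_i = 2·5·10 + 3·3·8 + 2·4·6 + 1·1·10 + 3·9·1 = 257 ≡ 4.
  S = (3, 1, 4) ≠ 0, so r is not a codeword (an error is present).
Step 3: locate the error. For a single error e at position i, S_ℓ = v_i·e·α_i^ℓ, so α_err = S_1/S_0.
  S_0^{−1} = 3^{−1} = 4 (mod 11), so α_err = 1·4 = 4 ≡ 4 = α_1. Error position i = 1.
  Consistency check: S_2/S_1 = 4·1 = 4 ≡ 4 = α_err ✓ (single-error assumption holds).
Step 4: error magnitude e = S_0/v_1 = S_0·∏_{j≠1}(α_1 − α_j) = 3·6 = 18 ≡ 7 (mod 11).
Step 5: correct position 1: c_1 = r_1 − e = 10 − 7 ≡ 3 (mod 11). Hence c = [3, 8, 6, 10, 1].
  Check: interpolating c through the α_i gives m(x) = 5 + 5·x (degree < 2) with m(α_i) = c_i for every i, so c is indeed a codeword.


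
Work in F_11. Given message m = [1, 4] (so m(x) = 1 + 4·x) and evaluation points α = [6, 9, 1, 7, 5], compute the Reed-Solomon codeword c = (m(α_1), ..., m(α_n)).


c = [3, 4, 5, 7, 10]

Message polynomial: m(x) = 1 + 4·x (mod 11).
For each evaluation point α_i, compute m(α_i) mod 11:
  α_1 = 6: Horner steps 4 → 3, so m(6) = 3.
  α_2 = 9: Horner steps 4 → 4, so m(9) = 4.
  α_3 = 1: Horner steps 4 → 5, so m(1) = 5.
  α_4 = 7: Horner steps 4 → 7, so m(7) = 7.
  α_5 = 5: Horner steps 4 → 10, so m(5) = 10.
Codeword c = [3, 4, 5, 7, 10] ∈ F_11^5.


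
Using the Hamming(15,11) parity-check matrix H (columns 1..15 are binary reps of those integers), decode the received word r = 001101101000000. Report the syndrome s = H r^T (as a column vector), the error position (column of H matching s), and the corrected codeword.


s = (1, 1, 1, 1)^T, error position = 15, corrected codeword c = 001101101000001

Compute s = H r^T mod 2 one row at a time:
  s_1 = 0 + 1 + 0 + 0 + 0 + 0 + 0 + 0 = 1 ≡ 1 (mod 2).
  s_2 = 1 + 0 + 1 + 1 + 0 + 0 + 0 + 0 = 3 ≡ 1 (mod 2).
  s_3 = 0 + 1 + 1 + 1 + 0 + 0 + 0 + 0 = 3 ≡ 1 (mod 2).
  s_4 = 0 + 1 + 0 + 1 + 1 + 0 + 0 + 0 = 3 ≡ 1 (mod 2).
s = (1, 1, 1, 1)^T — this equals column 15 of H (binary 1111), so error is at position 15.
Correct: flip bit 15 of r = 001101101000000 to get c = 001101101000001.


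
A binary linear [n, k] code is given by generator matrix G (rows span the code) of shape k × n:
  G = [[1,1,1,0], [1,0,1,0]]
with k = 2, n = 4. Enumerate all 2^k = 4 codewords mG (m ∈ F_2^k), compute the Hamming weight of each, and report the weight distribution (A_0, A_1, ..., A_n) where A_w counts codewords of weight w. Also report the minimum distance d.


Weight distribution: A_0 = 1, A_1 = 1, A_2 = 1, A_3 = 1. Minimum distance d = 1.

Enumerate all 2^2 = 4 messages m ∈ F_2^2.
For each, compute codeword c = mG in F_2^4, then tally its weight.
  m = 00 → c = 0000, weight = 0.
  m = 10 → c = 1110, weight = 3.
  m = 01 → c = 1010, weight = 2.
  m = 11 → c = 0100, weight = 1.
Tally weights:
  weight 0: 1 codewords.
  weight 1: 1 codewords.
  weight 2: 1 codewords.
  weight 3: 1 codewords.
Minimum distance d = smallest w > 0 with A_w > 0 = 1.
Sanity: Σ A_w = 4 = 2^2 = 4 ✓.


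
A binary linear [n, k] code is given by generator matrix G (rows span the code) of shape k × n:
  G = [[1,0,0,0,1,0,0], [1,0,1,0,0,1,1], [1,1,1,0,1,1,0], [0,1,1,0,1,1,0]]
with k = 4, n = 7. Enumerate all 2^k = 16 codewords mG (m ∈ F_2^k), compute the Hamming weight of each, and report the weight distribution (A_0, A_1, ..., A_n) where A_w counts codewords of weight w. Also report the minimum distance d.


Weight distribution: A_0 = 1, A_1 = 2, A_2 = 2, A_3 = 4, A_4 = 5, A_5 = 2. Minimum distance d = 1.

Enumerate all 2^4 = 16 messages m ∈ F_2^4.
For each, compute codeword c = mG in F_2^7, then tally its weight.
  m = 0000 → c = 0000000, weight = 0.
  m = 1000 → c = 1000100, weight = 2.
  m = 0100 → c = 1010011, weight = 4.
  m = 1100 → c = 0010111, weight = 4.
  m = 0010 → c = 1110110, weight = 5.
  m = 1010 → c = 0110010, weight = 3.
  m = 0110 → c = 0100101, weight = 3.
  m = 1110 → c = 1100001, weight = 3.
  m = 0001 → c = 0110110, weight = 4.
  m = 1001 → c = 1110010, weight = 4.
  m = 0101 → c = 1100101, weight = 4.
  m = 1101 → c = 0100001, weight = 2.
  m = 0011 → c = 1000000, weight = 1.
  m = 1011 → c = 0000100, weight = 1.
  m = 0111 → c = 0010011, weight = 3.
  m = 1111 → c = 1010111, weight = 5.
Tally weights:
  weight 0: 1 codewords.
  weight 1: 2 codewords.
  weight 2: 2 codewords.
  weight 3: 4 codewords.
  weight 4: 5 codewords.
  weight 5: 2 codewords.
Minimum distance d = smallest w > 0 with A_w > 0 = 1.
Sanity: Σ A_w = 16 = 2^4 = 16 ✓.


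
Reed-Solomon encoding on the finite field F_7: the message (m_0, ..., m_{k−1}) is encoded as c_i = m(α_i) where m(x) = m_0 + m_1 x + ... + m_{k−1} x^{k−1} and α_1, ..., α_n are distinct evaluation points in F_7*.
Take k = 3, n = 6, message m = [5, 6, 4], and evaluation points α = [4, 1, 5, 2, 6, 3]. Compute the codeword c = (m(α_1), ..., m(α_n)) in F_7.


c = [2, 1, 2, 5, 3, 3]

Message polynomial: m(x) = 5 + 6·x + 4·x^2 (mod 7).
For each evaluation point α_i, compute m(α_i) mod 7:
  α_1 = 4: Horner steps 4 → 1 → 2, so m(4) = 2.
  α_2 = 1: Horner steps 4 → 3 → 1, so m(1) = 1.
  α_3 = 5: Horner steps 4 → 5 → 2, so m(5) = 2.
  α_4 = 2: Horner steps 4 → 0 → 5, so m(2) = 5.
  α_5 = 6: Horner steps 4 → 2 → 3, so m(6) = 3.
  α_6 = 3: Horner steps 4 → 4 → 3, so m(3) = 3.
Codeword c = [2, 1, 2, 5, 3, 3] ∈ F_7^6.


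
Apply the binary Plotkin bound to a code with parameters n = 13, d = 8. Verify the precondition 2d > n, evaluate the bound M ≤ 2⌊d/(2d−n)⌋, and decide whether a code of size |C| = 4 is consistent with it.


Plotkin bound M ≤ 4; given |C| = 4 ≤ bound (satisfied).

Check applicability: 2d = 16, n = 13.
2d − n = 3 > 0, so Plotkin applies.
Compute d/(2d−n) = 8/3 ≈ 2.6667.
⌊d/(2d−n)⌋ = 2.
Plotkin bound: M ≤ 2·2 = 4.
Given |C| = 4, check: satisfied.
This |C| is at the Plotkin bound.


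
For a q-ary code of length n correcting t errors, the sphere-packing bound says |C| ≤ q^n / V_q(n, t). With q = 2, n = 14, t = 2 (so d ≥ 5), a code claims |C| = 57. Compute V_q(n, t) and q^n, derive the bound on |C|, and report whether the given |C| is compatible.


V_q(n, t) = 106, q^n = 16384, Hamming bound = 154, |C| = 57 ≤ bound (satisfied).

Step 1: Compute V_q(n, t) = Σ_{j=0}^2 C(n, j) (q−1)^j.
  j = 0: C(14,0)·(1)^0 = 1·1 = 1.
  j = 1: C(14,1)·(1)^1 = 14·1 = 14.
  j = 2: C(14,2)·(1)^2 = 91·1 = 91.
  V_q(n, t) = 1 + 14 + 91 = 106.
Step 2: q^n = 2^14 = 16384.
Step 3: Hamming bound ⌊q^n / V_q(n,t)⌋ = ⌊16384/106⌋ = 154.
Step 4: Compare |C| = 57 to 154: satisfied.
The claimed |C| lies below the Hamming bound.


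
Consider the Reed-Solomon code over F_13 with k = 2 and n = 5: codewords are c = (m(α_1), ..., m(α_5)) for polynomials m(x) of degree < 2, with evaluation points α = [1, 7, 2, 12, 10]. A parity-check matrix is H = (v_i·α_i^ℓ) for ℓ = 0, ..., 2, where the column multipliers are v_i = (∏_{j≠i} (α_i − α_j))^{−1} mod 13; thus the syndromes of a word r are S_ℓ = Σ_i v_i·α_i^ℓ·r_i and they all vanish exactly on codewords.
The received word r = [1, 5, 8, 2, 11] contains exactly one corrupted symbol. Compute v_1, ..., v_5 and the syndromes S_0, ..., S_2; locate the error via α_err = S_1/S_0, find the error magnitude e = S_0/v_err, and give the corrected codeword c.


S = (11, 11, 11), error at position 1, error magnitude e = 8, c = [6, 5, 8, 2, 11].

Step 1: column multipliers v_i = (∏_{j≠i}(α_i − α_j))^{−1} mod 13.
  i = 1 (α = 1): (1−7)(1−2)(1−12)(1−10) = (−6)·(−1)·(−11)·(−9) = 594 ≡ 9, so v_1 = 9^{−1} = 3 (mod 13).
  i = 2 (α = 7): (7−1)(7−2)(7−12)(7−10) = 6·5·(−5)·(−3) = 450 ≡ 8, so v_2 = 8^{−1} = 5 (mod 13).
  i = 3 (α = 2): (2−1)(2−7)(2−12)(2−10) = 1·(−5)·(−10)·(−8) = −400 ≡ 3, so v_3 = 3^{−1} = 9 (mod 13).
  i = 4 (α = 12): (12−1)(12−7)(12−2)(12−10) = 11·5·10·2 = 1100 ≡ 8, so v_4 = 8^{−1} = 5 (mod 13).
  i = 5 (α = 10): (10−1)(10−7)(10−2)(10−12) = 9·3·8·(−2) = −432 ≡ 10, so v_5 = 10^{−1} = 4 (mod 13).
  v = [3, 5, 9, 5, 4].
Step 2: syndromes of r = [1, 5, 8, 2, 11] (all sums mod 13).
  S_0 = Σ v_i r_i = 3·1 + 5·5 + 9·8 + 5·2 + 4·11 = 154 ≡ 11.
  S_1 = Σ v_i α_i r_i = 3·1·1 + 5·7·5 + 9·2·8 + 5·12·2 + 4·10·11 = 882 ≡ 11.
  α_i^2 mod 13 = [1, 10, 4, 1, 9].
  S_2 = Σ v_i α_i^2 r_i = 3·1·1 + 5·10·5 + 9·4·8 + 5·1·2 + 4·9·11 = 947 ≡ 11.
  S = (11, 11, 11) ≠ 0, so r is not a codeword (an error is present).
Step 3: locate the error. For a single error e at position i, S_ℓ = v_i·e·α_i^ℓ, so α_err = S_1/S_0.
  S_0^{−1} = 11^{−1} = 6 (mod 13), so α_err = 11·6 = 66 ≡ 1 = α_1. Error position i = 1.
  Consistency check: S_2/S_1 = 11·6 = 66 ≡ 1 = α_err ✓ (single-error assumption holds).
Step 4: error magnitude e = S_0/v_1 = S_0·∏_{j≠1}(α_1 − α_j) = 11·9 = 99 ≡ 8 (mod 13).
Step 5: correct position 1: c_1 = r_1 − e = 1 − 8 ≡ 6 (mod 13). Hence c = [6, 5, 8, 2, 11].
  Check: interpolating c through the α_i gives m(x) = 4 + 2·x (degree < 2) with m(α_i) = c_i for every i, so c is indeed a codeword.


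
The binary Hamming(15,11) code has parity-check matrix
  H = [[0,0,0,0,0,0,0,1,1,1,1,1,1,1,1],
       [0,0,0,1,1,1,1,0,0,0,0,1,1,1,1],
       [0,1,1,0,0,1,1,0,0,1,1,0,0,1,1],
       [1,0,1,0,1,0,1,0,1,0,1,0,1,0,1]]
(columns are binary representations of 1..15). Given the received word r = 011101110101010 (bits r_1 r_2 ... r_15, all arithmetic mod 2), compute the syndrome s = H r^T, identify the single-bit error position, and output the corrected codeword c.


s = (0, 1, 0, 0)^T, error position = 4, corrected codeword c = 011001110101010

Compute s = H r^T mod 2 one row at a time:
  s_1 = 1 + 0 + 1 + 0 + 1 + 0 + 1 + 0 = 4 ≡ 0 (mod 2).
  s_2 = 1 + 0 + 1 + 1 + 1 + 0 + 1 + 0 = 5 ≡ 1 (mod 2).
  s_3 = 1 + 1 + 1 + 1 + 1 + 0 + 1 + 0 = 6 ≡ 0 (mod 2).
  s_4 = 0 + 1 + 0 + 1 + 0 + 0 + 0 + 0 = 2 ≡ 0 (mod 2).
s = (0, 1, 0, 0)^T — this equals column 4 of H (binary 0100), so error is at position 4.
Correct: flip bit 4 of r = 011101110101010 to get c = 011001110101010.


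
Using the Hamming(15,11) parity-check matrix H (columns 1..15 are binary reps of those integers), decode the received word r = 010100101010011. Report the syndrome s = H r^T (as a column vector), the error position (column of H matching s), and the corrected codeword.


s = (0, 0, 1, 0)^T, error position = 2, corrected codeword c = 000100101010011

Compute s = H r^T mod 2 one row at a time:
  s_1 = 0 + 1 + 0 + 1 + 0 + 0 + 1 + 1 = 4 ≡ 0 (mod 2).
  s_2 = 1 + 0 + 0 + 1 + 0 + 0 + 1 + 1 = 4 ≡ 0 (mod 2).
  s_3 = 1 + 0 + 0 + 1 + 0 + 1 + 1 + 1 = 5 ≡ 1 (mod 2).
  s_4 = 0 + 0 + 0 + 1 + 1 + 1 + 0 + 1 = 4 ≡ 0 (mod 2).
s = (0, 0, 1, 0)^T — this equals column 2 of H (binary 0010), so error is at position 2.
Correct: flip bit 2 of r = 010100101010011 to get c = 000100101010011.


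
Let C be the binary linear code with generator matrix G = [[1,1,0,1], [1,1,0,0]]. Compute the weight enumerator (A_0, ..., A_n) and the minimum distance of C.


Weight distribution: A_0 = 1, A_1 = 1, A_2 = 1, A_3 = 1. Minimum distance d = 1.

Enumerate all 2^2 = 4 messages m ∈ F_2^2.
For each, compute codeword c = mG in F_2^4, then tally its weight.
  m = 00 → c = 0000, weight = 0.
  m = 10 → c = 1101, weight = 3.
  m = 01 → c = 1100, weight = 2.
  m = 11 → c = 0001, weight = 1.
Tally weights:
  weight 0: 1 codewords.
  weight 1: 1 codewords.
  weight 2: 1 codewords.
  weight 3: 1 codewords.
Minimum distance d = smallest w > 0 with A_w > 0 = 1.
Sanity: Σ A_w = 4 = 2^2 = 4 ✓.


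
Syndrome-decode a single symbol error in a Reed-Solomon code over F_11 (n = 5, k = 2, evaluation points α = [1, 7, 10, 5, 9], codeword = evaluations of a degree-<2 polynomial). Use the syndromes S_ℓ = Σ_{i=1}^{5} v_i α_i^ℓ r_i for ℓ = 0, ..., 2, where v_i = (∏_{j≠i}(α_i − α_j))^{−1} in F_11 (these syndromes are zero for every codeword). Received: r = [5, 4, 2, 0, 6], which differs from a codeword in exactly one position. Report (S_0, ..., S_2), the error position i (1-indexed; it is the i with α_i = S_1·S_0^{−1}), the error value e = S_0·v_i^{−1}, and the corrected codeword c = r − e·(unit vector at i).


S = (2, 3, 10), error at position 2, error magnitude e = 1, c = [5, 3, 2, 0, 6].

Step 1: column multipliers v_i = (∏_{j≠i}(α_i − α_j))^{−1} mod 11.
  i = 1 (α = 1): (1−7)(1−10)(1−5)(1−9) = (−6)·(−9)·(−4)·(−8) = 1728 ≡ 1, so v_1 = 1^{−1} = 1 (mod 11).
  i = 2 (α = 7): (7−1)(7−10)(7−5)(7−9) = 6·(−3)·2·(−2) = 72 ≡ 6, so v_2 = 6^{−1} = 2 (mod 11).
  i = 3 (α = 10): (10−1)(10−7)(10−5)(10−9) = 9·3·5·1 = 135 ≡ 3, so v_3 = 3^{−1} = 4 (mod 11).
  i = 4 (α = 5): (5−1)(5−7)(5−10)(5−9) = 4·(−2)·(−5)·(−4) = −160 ≡ 5, so v_4 = 5^{−1} = 9 (mod 11).
  i = 5 (α = 9): (9−1)(9−7)(9−10)(9−5) = 8·2·(−1)·4 = −64 ≡ 2, so v_5 = 2^{−1} = 6 (mod 11).
  v = [1, 2, 4, 9, 6].
Step 2: syndromes of r = [5, 4, 2, 0, 6] (all sums mod 11).
  S_0 = Σ v_i r_i = 1·5 + 2·4 + 4·2 + 9·0 + 6·6 = 57 ≡ 2.
  S_1 = Σ v_i α_i r_i = 1·1·5 + 2·7·4 + 4·10·2 + 9·5·0 + 6·9·6 = 465 ≡ 3.
  α_i^2 mod 11 = [1, 5, 1, 3, 4].
  S_2 = Σ v_i α_i^2 r_i = 1·1·5 + 2·5·4 + 4·1·2 + 9·3·0 + 6·4·6 = 197 ≡ 10.
  S = (2, 3, 10) ≠ 0, so r is not a codeword (an error is present).
Step 3: locate the error. For a single error e at position i, S_ℓ = v_i·e·α_i^ℓ, so α_err = S_1/S_0.
  S_0^{−1} = 2^{−1} = 6 (mod 11), so α_err = 3·6 = 18 ≡ 7 = α_2. Error position i = 2.
  Consistency check: S_2/S_1 = 10·4 = 40 ≡ 7 = α_err ✓ (single-error assumption holds).
Step 4: error magnitude e = S_0/v_2 = S_0·∏_{j≠2}(α_2 − α_j) = 2·6 = 12 ≡ 1 (mod 11).
Step 5: correct position 2: c_2 = r_2 − e = 4 − 1 ≡ 3 (mod 11). Hence c = [5, 3, 2, 0, 6].
  Check: interpolating c through the α_i gives m(x) = 9 + 7·x (degree < 2) with m(α_i) = c_i for every i, so c is indeed a codeword.


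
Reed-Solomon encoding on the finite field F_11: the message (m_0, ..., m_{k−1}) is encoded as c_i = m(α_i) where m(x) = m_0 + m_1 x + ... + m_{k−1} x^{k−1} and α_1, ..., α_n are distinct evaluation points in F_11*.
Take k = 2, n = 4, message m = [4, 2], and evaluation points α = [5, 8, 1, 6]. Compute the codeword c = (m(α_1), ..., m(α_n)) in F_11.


c = [3, 9, 6, 5]

Message polynomial: m(x) = 4 + 2·x (mod 11).
For each evaluation point α_i, compute m(α_i) mod 11:
  α_1 = 5: Horner steps 2 → 3, so m(5) = 3.
  α_2 = 8: Horner steps 2 → 9, so m(8) = 9.
  α_3 = 1: Horner steps 2 → 6, so m(1) = 6.
  α_4 = 6: Horner steps 2 → 5, so m(6) = 5.
Codeword c = [3, 9, 6, 5] ∈ F_11^4.


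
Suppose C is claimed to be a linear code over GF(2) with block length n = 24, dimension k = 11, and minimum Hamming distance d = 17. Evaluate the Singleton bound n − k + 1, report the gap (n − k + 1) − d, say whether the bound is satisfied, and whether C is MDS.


Singleton RHS = n − k + 1 = 14, slack = -3, bound violated (no such code; not MDS).

Singleton bound: d ≤ n − k + 1.
Here n = 24, k = 11, so n − k + 1 = 14.
Given d = 17, check d ≤ 14: NO.
Slack = (n − k + 1) − d = -3.
The slack is negative: d = 17 exceeds n − k + 1 = 14 by 3, so the Singleton bound is violated and no linear [24, 11, 17]_2 code can exist. In particular it is not MDS (MDS requires d = n − k + 1 exactly).
Description: the claimed parameters are [24, 11, 17]_2; such a code would be impossible (violates the Singleton bound).


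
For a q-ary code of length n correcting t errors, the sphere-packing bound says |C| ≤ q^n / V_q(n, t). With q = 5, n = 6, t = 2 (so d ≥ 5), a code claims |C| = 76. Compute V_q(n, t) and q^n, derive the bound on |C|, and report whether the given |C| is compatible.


V_q(n, t) = 265, q^n = 15625, Hamming bound = 58, |C| = 76 > bound (violated).

Step 1: Compute V_q(n, t) = Σ_{j=0}^2 C(n, j) (q−1)^j.
  j = 0: C(6,0)·(4)^0 = 1·1 = 1.
  j = 1: C(6,1)·(4)^1 = 6·4 = 24.
  j = 2: C(6,2)·(4)^2 = 15·16 = 240.
  V_q(n, t) = 1 + 24 + 240 = 265.
Step 2: q^n = 5^6 = 15625.
Step 3: Hamming bound ⌊q^n / V_q(n,t)⌋ = ⌊15625/265⌋ = 58.
Step 4: Compare |C| = 76 to 58: violated.
The claimed |C| lies above the Hamming bound, so no 5-ary code of length 6 with d ≥ 5 can have 76 codewords.


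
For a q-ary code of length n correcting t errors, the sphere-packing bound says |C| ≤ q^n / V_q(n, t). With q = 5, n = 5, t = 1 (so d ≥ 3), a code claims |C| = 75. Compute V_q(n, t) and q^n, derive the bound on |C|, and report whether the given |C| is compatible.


V_q(n, t) = 21, q^n = 3125, Hamming bound = 148, |C| = 75 ≤ bound (satisfied).

Step 1: Compute V_q(n, t) = Σ_{j=0}^1 C(n, j) (q−1)^j.
  j = 0: C(5,0)·(4)^0 = 1·1 = 1.
  j = 1: C(5,1)·(4)^1 = 5·4 = 20.
  V_q(n, t) = 1 + 20 = 21.
Step 2: q^n = 5^5 = 3125.
Step 3: Hamming bound ⌊q^n / V_q(n,t)⌋ = ⌊3125/21⌋ = 148.
Step 4: Compare |C| = 75 to 148: satisfied.
The claimed |C| lies below the Hamming bound.


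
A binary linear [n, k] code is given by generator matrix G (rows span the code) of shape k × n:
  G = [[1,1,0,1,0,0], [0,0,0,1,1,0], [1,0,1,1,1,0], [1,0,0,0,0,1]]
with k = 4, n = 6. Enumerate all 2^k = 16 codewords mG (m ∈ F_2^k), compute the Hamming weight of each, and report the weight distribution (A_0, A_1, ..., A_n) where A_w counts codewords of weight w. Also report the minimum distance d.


Weight distribution: A_0 = 1, A_2 = 4, A_3 = 6, A_4 = 3, A_5 = 2. Minimum distance d = 2.

Enumerate all 2^4 = 16 messages m ∈ F_2^4.
For each, compute codeword c = mG in F_2^6, then tally its weight.
  m = 0000 → c = 000000, weight = 0.
  m = 1000 → c = 110100, weight = 3.
  m = 0100 → c = 000110, weight = 2.
  m = 1100 → c = 110010, weight = 3.
  m = 0010 → c = 101110, weight = 4.
  m = 1010 → c = 011010, weight = 3.
  m = 0110 → c = 101000, weight = 2.
  m = 1110 → c = 011100, weight = 3.
  m = 0001 → c = 100001, weight = 2.
  m = 1001 → c = 010101, weight = 3.
  m = 0101 → c = 100111, weight = 4.
  m = 1101 → c = 010011, weight = 3.
  m = 0011 → c = 001111, weight = 4.
  m = 1011 → c = 111011, weight = 5.
  m = 0111 → c = 001001, weight = 2.
  m = 1111 → c = 111101, weight = 5.
Tally weights:
  weight 0: 1 codewords.
  weight 2: 4 codewords.
  weight 3: 6 codewords.
  weight 4: 3 codewords.
  weight 5: 2 codewords.
Minimum distance d = smallest w > 0 with A_w > 0 = 2.
Sanity: Σ A_w = 16 = 2^4 = 16 ✓.


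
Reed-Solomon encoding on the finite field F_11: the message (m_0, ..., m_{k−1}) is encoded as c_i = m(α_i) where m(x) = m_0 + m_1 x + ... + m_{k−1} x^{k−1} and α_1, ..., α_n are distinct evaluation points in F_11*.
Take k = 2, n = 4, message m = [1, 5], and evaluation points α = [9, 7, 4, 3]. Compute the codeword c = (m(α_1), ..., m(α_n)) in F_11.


c = [2, 3, 10, 5]

Message polynomial: m(x) = 1 + 5·x (mod 11).
For each evaluation point α_i, compute m(α_i) mod 11:
  α_1 = 9: Horner steps 5 → 2, so m(9) = 2.
  α_2 = 7: Horner steps 5 → 3, so m(7) = 3.
  α_3 = 4: Horner steps 5 → 10, so m(4) = 10.
  α_4 = 3: Horner steps 5 → 5, so m(3) = 5.
Codeword c = [2, 3, 10, 5] ∈ F_11^4.


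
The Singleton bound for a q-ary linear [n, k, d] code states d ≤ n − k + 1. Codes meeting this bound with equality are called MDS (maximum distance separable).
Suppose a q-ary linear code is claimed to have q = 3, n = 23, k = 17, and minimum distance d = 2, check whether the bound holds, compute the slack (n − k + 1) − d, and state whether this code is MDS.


Singleton RHS = n − k + 1 = 7, slack = 5, bound satisfied, not MDS.

Singleton bound: d ≤ n − k + 1.
Here n = 23, k = 17, so n − k + 1 = 7.
Given d = 2, check d ≤ 7: YES.
Slack = (n − k + 1) − d = 5.
The code is NOT MDS (slack = 5 > 0).
Description: the claimed parameters are [23, 17, 2]_3; such a code would be non-MDS.


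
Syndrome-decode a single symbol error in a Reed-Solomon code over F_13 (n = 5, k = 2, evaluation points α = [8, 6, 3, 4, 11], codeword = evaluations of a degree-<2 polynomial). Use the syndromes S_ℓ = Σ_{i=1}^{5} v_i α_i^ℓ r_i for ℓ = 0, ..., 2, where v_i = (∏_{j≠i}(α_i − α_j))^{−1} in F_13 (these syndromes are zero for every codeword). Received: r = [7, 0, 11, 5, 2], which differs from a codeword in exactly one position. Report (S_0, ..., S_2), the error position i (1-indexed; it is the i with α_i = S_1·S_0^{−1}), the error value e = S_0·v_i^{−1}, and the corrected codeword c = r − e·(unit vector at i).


S = (9, 2, 12), error at position 2, error magnitude e = 7, c = [7, 6, 11, 5, 2].

Step 1: column multipliers v_i = (∏_{j≠i}(α_i − α_j))^{−1} mod 13.
  i = 1 (α = 8): (8−6)(8−3)(8−4)(8−11) = 2·5·4·(−3) = −120 ≡ 10, so v_1 = 10^{−1} = 4 (mod 13).
  i = 2 (α = 6): (6−8)(6−3)(6−4)(6−11) = (−2)·3·2·(−5) = 60 ≡ 8, so v_2 = 8^{−1} = 5 (mod 13).
  i = 3 (α = 3): (3−8)(3−6)(3−4)(3−11) = (−5)·(−3)·(−1)·(−8) = 120 ≡ 3, so v_3 = 3^{−1} = 9 (mod 13).
  i = 4 (α = 4): (4−8)(4−6)(4−3)(4−11) = (−4)·(−2)·1·(−7) = −56 ≡ 9, so v_4 = 9^{−1} = 3 (mod 13).
  i = 5 (α = 11): (11−8)(11−6)(11−3)(11−4) = 3·5·8·7 = 840 ≡ 8, so v_5 = 8^{−1} = 5 (mod 13).
  v = [4, 5, 9, 3, 5].
Step 2: syndromes of r = [7, 0, 11, 5, 2] (all sums mod 13).
  S_0 = Σ v_i r_i = 4·7 + 5·0 + 9·11 + 3·5 + 5·2 = 152 ≡ 9.
  S_1 = Σ v_i α_i r_i = 4·8·7 + 5·6·0 + 9·3·11 + 3·4·5 + 5·11·2 = 691 ≡ 2.
  α_i^2 mod 13 = [12, 10, 9, 3, 4].
  S_2 = Σ v_i α_i^2 r_i = 4·12·7 + 5·10·0 + 9·9·11 + 3·3·5 + 5·4·2 = 1312 ≡ 12.
  S = (9, 2, 12) ≠ 0, so r is not a codeword (an error is present).
Step 3: locate the error. For a single error e at position i, S_ℓ = v_i·e·α_i^ℓ, so α_err = S_1/S_0.
  S_0^{−1} = 9^{−1} = 3 (mod 13), so α_err = 2·3 = 6 ≡ 6 = α_2. Error position i = 2.
  Consistency check: S_2/S_1 = 12·7 = 84 ≡ 6 = α_err ✓ (single-error assumption holds).
Step 4: error magnitude e = S_0/v_2 = S_0·∏_{j≠2}(α_2 − α_j) = 9·8 = 72 ≡ 7 (mod 13).
Step 5: correct position 2: c_2 = r_2 − e = 0 − 7 ≡ 6 (mod 13). Hence c = [7, 6, 11, 5, 2].
  Check: interpolating c through the α_i gives m(x) = 3 + 7·x (degree < 2) with m(α_i) = c_i for every i, so c is indeed a codeword.


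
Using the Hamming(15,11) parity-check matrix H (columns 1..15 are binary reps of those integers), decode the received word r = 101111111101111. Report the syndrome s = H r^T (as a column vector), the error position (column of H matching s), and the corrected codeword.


s = (1, 0, 0, 1)^T, error position = 9, corrected codeword c = 101111110101111

Compute s = H r^T mod 2 one row at a time:
  s_1 = 1 + 1 + 1 + 0 + 1 + 1 + 1 + 1 = 7 ≡ 1 (mod 2).
  s_2 = 1 + 1 + 1 + 1 + 1 + 1 + 1 + 1 = 8 ≡ 0 (mod 2).
  s_3 = 0 + 1 + 1 + 1 + 1 + 0 + 1 + 1 = 6 ≡ 0 (mod 2).
  s_4 = 1 + 1 + 1 + 1 + 1 + 0 + 1 + 1 = 7 ≡ 1 (mod 2).
s = (1, 0, 0, 1)^T — this equals column 9 of H (binary 1001), so error is at position 9.
Correct: flip bit 9 of r = 101111111101111 to get c = 101111110101111.


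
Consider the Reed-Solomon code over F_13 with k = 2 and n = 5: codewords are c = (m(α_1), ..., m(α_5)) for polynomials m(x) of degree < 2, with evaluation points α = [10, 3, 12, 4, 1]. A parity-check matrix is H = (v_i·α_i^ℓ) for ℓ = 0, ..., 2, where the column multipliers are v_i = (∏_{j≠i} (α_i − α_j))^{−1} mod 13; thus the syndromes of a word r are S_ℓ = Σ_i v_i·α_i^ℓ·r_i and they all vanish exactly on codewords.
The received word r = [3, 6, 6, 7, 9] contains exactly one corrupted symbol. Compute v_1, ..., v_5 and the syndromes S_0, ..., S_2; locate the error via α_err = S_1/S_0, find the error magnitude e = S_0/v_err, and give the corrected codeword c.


S = (5, 2, 6), error at position 2, error magnitude e = 7, c = [3, 12, 6, 7, 9].

Step 1: column multipliers v_i = (∏_{j≠i}(α_i − α_j))^{−1} mod 13.
  i = 1 (α = 10): (10−3)(10−12)(10−4)(10−1) = 7·(−2)·6·9 = −756 ≡ 11, so v_1 = 11^{−1} = 6 (mod 13).
  i = 2 (α = 3): (3−10)(3−12)(3−4)(3−1) = (−7)·(−9)·(−1)·2 = −126 ≡ 4, so v_2 = 4^{−1} = 10 (mod 13).
  i = 3 (α = 12): (12−10)(12−3)(12−4)(12−1) = 2·9·8·11 = 1584 ≡ 11, so v_3 = 11^{−1} = 6 (mod 13).
  i = 4 (α = 4): (4−10)(4−3)(4−12)(4−1) = (−6)·1·(−8)·3 = 144 ≡ 1, so v_4 = 1^{−1} = 1 (mod 13).
  i = 5 (α = 1): (1−10)(1−3)(1−12)(1−4) = (−9)·(−2)·(−11)·(−3) = 594 ≡ 9, so v_5 = 9^{−1} = 3 (mod 13).
  v = [6, 10, 6, 1, 3].
Step 2: syndromes of r = [3, 6, 6, 7, 9] (all sums mod 13).
  S_0 = Σ v_i r_i = 6·3 + 10·6 + 6·6 + 1·7 + 3·9 = 148 ≡ 5.
  S_1 = Σ v_i α_i r_i = 6·10·3 + 10·3·6 + 6·12·6 + 1·4·7 + 3·1·9 = 847 ≡ 2.
  α_i^2 mod 13 = [9, 9, 1, 3, 1].
  S_2 = Σ v_i α_i^2 r_i = 6·9·3 + 10·9·6 + 6·1·6 + 1·3·7 + 3·1·9 = 786 ≡ 6.
  S = (5, 2, 6) ≠ 0, so r is not a codeword (an error is present).
Step 3: locate the error. For a single error e at position i, S_ℓ = v_i·e·α_i^ℓ, so α_err = S_1/S_0.
  S_0^{−1} = 5^{−1} = 8 (mod 13), so α_err = 2·8 = 16 ≡ 3 = α_2. Error position i = 2.
  Consistency check: S_2/S_1 = 6·7 = 42 ≡ 3 = α_err ✓ (single-error assumption holds).
Step 4: error magnitude e = S_0/v_2 = S_0·∏_{j≠2}(α_2 − α_j) = 5·4 = 20 ≡ 7 (mod 13).
Step 5: correct position 2: c_2 = r_2 − e = 6 − 7 ≡ 12 (mod 13). Hence c = [3, 12, 6, 7, 9].
  Check: interpolating c through the α_i gives m(x) = 1 + 8·x (degree < 2) with m(α_i) = c_i for every i, so c is indeed a codeword.


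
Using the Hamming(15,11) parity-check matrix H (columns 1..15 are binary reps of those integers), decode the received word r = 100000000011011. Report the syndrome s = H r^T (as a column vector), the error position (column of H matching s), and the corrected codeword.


s = (0, 1, 1, 1)^T, error position = 7, corrected codeword c = 100000100011011

Compute s = H r^T mod 2 one row at a time:
  s_1 = 0 + 0 + 0 + 1 + 1 + 0 + 1 + 1 = 4 ≡ 0 (mod 2).
  s_2 = 0 + 0 + 0 + 0 + 1 + 0 + 1 + 1 = 3 ≡ 1 (mod 2).
  s_3 = 0 + 0 + 0 + 0 + 0 + 1 + 1 + 1 = 3 ≡ 1 (mod 2).
  s_4 = 1 + 0 + 0 + 0 + 0 + 1 + 0 + 1 = 3 ≡ 1 (mod 2).
s = (0, 1, 1, 1)^T — this equals column 7 of H (binary 0111), so error is at position 7.
Correct: flip bit 7 of r = 100000000011011 to get c = 100000100011011.


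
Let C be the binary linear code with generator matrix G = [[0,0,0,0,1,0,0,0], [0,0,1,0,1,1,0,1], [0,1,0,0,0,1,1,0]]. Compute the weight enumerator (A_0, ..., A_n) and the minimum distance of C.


Weight distribution: A_0 = 1, A_1 = 1, A_3 = 2, A_4 = 3, A_5 = 1. Minimum distance d = 1.

Enumerate all 2^3 = 8 messages m ∈ F_2^3.
For each, compute codeword c = mG in F_2^8, then tally its weight.
  m = 000 → c = 00000000, weight = 0.
  m = 100 → c = 00001000, weight = 1.
  m = 010 → c = 00101101, weight = 4.
  m = 110 → c = 00100101, weight = 3.
  m = 001 → c = 01000110, weight = 3.
  m = 101 → c = 01001110, weight = 4.
  m = 011 → c = 01101011, weight = 5.
  m = 111 → c = 01100011, weight = 4.
Tally weights:
  weight 0: 1 codewords.
  weight 1: 1 codewords.
  weight 3: 2 codewords.
  weight 4: 3 codewords.
  weight 5: 1 codewords.
Minimum distance d = smallest w > 0 with A_w > 0 = 1.
Sanity: Σ A_w = 8 = 2^3 = 8 ✓.


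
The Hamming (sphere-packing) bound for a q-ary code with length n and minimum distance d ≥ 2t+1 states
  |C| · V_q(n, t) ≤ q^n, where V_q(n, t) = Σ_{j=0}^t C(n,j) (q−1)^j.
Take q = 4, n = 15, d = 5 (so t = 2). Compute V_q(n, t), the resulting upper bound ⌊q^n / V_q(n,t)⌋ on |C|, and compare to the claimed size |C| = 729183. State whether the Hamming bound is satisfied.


V_q(n, t) = 991, q^n = 1073741824, Hamming bound = 1083493, |C| = 729183 ≤ bound (satisfied).

Step 1: Compute V_q(n, t) = Σ_{j=0}^2 C(n, j) (q−1)^j.
  j = 0: C(15,0)·(3)^0 = 1·1 = 1.
  j = 1: C(15,1)·(3)^1 = 15·3 = 45.
  j = 2: C(15,2)·(3)^2 = 105·9 = 945.
  V_q(n, t) = 1 + 45 + 945 = 991.
Step 2: q^n = 4^15 = 1073741824.
Step 3: Hamming bound ⌊q^n / V_q(n,t)⌋ = ⌊1073741824/991⌋ = 1083493.
Step 4: Compare |C| = 729183 to 1083493: satisfied.
The claimed |C| lies below the Hamming bound.


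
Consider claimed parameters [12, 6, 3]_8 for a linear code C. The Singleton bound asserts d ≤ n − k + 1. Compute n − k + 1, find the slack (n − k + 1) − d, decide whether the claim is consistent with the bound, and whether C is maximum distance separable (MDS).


Singleton RHS = n − k + 1 = 7, slack = 4, bound satisfied, not MDS.

Singleton bound: d ≤ n − k + 1.
Here n = 12, k = 6, so n − k + 1 = 7.
Given d = 3, check d ≤ 7: YES.
Slack = (n − k + 1) − d = 4.
The code is NOT MDS (slack = 4 > 0).
Description: the claimed parameters are [12, 6, 3]_8; such a code would be non-MDS.


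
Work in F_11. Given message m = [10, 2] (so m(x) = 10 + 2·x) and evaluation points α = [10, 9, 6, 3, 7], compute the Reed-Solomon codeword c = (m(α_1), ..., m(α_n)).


c = [8, 6, 0, 5, 2]

Message polynomial: m(x) = 10 + 2·x (mod 11).
For each evaluation point α_i, compute m(α_i) mod 11:
  α_1 = 10: Horner steps 2 → 8, so m(10) = 8.
  α_2 = 9: Horner steps 2 → 6, so m(9) = 6.
  α_3 = 6: Horner steps 2 → 0, so m(6) = 0.
  α_4 = 3: Horner steps 2 → 5, so m(3) = 5.
  α_5 = 7: Horner steps 2 → 2, so m(7) = 2.
Codeword c = [8, 6, 0, 5, 2] ∈ F_11^5.


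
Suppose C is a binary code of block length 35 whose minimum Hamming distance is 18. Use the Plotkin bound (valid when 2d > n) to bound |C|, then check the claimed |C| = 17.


Plotkin bound M ≤ 36; given |C| = 17 ≤ bound (satisfied).

Check applicability: 2d = 36, n = 35.
2d − n = 1 > 0, so Plotkin applies.
Compute d/(2d−n) = 18/1 ≈ 18.0000.
⌊d/(2d−n)⌋ = 18.
Plotkin bound: M ≤ 2·18 = 36.
Given |C| = 17, check: satisfied.
This |C| is below the Plotkin bound.


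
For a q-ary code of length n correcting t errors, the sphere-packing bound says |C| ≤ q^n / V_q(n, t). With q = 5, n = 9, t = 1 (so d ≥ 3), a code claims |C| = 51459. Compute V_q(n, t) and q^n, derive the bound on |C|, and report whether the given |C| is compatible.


V_q(n, t) = 37, q^n = 1953125, Hamming bound = 52787, |C| = 51459 ≤ bound (satisfied).

Step 1: Compute V_q(n, t) = Σ_{j=0}^1 C(n, j) (q−1)^j.
  j = 0: C(9,0)·(4)^0 = 1·1 = 1.
  j = 1: C(9,1)·(4)^1 = 9·4 = 36.
  V_q(n, t) = 1 + 36 = 37.
Step 2: q^n = 5^9 = 1953125.
Step 3: Hamming bound ⌊q^n / V_q(n,t)⌋ = ⌊1953125/37⌋ = 52787.
Step 4: Compare |C| = 51459 to 52787: satisfied.
The claimed |C| lies below the Hamming bound.


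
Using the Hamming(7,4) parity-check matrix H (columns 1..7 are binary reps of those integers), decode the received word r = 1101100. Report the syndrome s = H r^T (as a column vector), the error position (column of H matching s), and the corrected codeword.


s = (0, 1, 0)^T, error position = 2, corrected codeword c = 1001100

Compute s = H r^T mod 2 one row at a time:
  s_1 = 1 + 1 + 0 + 0 = 2 ≡ 0 (mod 2).
  s_2 = 1 + 0 + 0 + 0 = 1 ≡ 1 (mod 2).
  s_3 = 1 + 0 + 1 + 0 = 2 ≡ 0 (mod 2).
s = (0, 1, 0)^T — this equals column 2 of H (binary 010), so error is at position 2.
Correct: flip bit 2 of r = 1101100 to get c = 1001100.


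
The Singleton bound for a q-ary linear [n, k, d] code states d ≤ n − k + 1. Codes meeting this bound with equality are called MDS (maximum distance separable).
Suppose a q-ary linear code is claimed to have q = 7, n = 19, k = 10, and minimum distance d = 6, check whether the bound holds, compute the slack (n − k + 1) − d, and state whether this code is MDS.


Singleton RHS = n − k + 1 = 10, slack = 4, bound satisfied, not MDS.

Singleton bound: d ≤ n − k + 1.
Here n = 19, k = 10, so n − k + 1 = 10.
Given d = 6, check d ≤ 10: YES.
Slack = (n − k + 1) − d = 4.
The code is NOT MDS (slack = 4 > 0).
Description: the claimed parameters are [19, 10, 6]_7; such a code would be non-MDS.


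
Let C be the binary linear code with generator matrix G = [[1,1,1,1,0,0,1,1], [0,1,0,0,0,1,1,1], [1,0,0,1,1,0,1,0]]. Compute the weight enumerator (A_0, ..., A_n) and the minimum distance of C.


Weight distribution: A_0 = 1, A_4 = 5, A_6 = 2. Minimum distance d = 4.

Enumerate all 2^3 = 8 messages m ∈ F_2^3.
For each, compute codeword c = mG in F_2^8, then tally its weight.
  m = 000 → c = 00000000, weight = 0.
  m = 100 → c = 11110011, weight = 6.
  m = 010 → c = 01000111, weight = 4.
  m = 110 → c = 10110100, weight = 4.
  m = 001 → c = 10011010, weight = 4.
  m = 101 → c = 01101001, weight = 4.
  m = 011 → c = 11011101, weight = 6.
  m = 111 → c = 00101110, weight = 4.
Tally weights:
  weight 0: 1 codewords.
  weight 4: 5 codewords.
  weight 6: 2 codewords.
Minimum distance d = smallest w > 0 with A_w > 0 = 4.
Sanity: Σ A_w = 8 = 2^3 = 8 ✓.


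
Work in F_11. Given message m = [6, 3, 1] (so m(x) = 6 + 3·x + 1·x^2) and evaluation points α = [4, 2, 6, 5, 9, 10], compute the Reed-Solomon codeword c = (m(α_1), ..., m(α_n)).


c = [1, 5, 5, 2, 4, 4]

Message polynomial: m(x) = 6 + 3·x + 1·x^2 (mod 11).
For each evaluation point α_i, compute m(α_i) mod 11:
  α_1 = 4: Horner steps 1 → 7 → 1, so m(4) = 1.
  α_2 = 2: Horner steps 1 → 5 → 5, so m(2) = 5.
  α_3 = 6: Horner steps 1 → 9 → 5, so m(6) = 5.
  α_4 = 5: Horner steps 1 → 8 → 2, so m(5) = 2.
  α_5 = 9: Horner steps 1 → 1 → 4, so m(9) = 4.
  α_6 = 10: Horner steps 1 → 2 → 4, so m(10) = 4.
Codeword c = [1, 5, 5, 2, 4, 4] ∈ F_11^6.


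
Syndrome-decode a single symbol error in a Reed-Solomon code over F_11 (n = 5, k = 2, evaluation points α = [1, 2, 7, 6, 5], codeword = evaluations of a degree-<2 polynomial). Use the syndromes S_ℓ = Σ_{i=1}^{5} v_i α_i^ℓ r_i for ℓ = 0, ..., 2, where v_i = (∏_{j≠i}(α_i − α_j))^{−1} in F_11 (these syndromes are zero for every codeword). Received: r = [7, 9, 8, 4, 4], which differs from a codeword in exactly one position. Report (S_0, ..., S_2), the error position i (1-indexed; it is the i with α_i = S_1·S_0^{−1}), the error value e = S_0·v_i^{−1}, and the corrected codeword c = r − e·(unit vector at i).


S = (10, 5, 8), error at position 4, error magnitude e = 9, c = [7, 9, 8, 6, 4].

Step 1: column multipliers v_i = (∏_{j≠i}(α_i − α_j))^{−1} mod 11.
  i = 1 (α = 1): (1−2)(1−7)(1−6)(1−5) = (−1)·(−6)·(−5)·(−4) = 120 ≡ 10, so v_1 = 10^{−1} = 10 (mod 11).
  i = 2 (α = 2): (2−1)(2−7)(2−6)(2−5) = 1·(−5)·(−4)·(−3) = −60 ≡ 6, so v_2 = 6^{−1} = 2 (mod 11).
  i = 3 (α = 7): (7−1)(7−2)(7−6)(7−5) = 6·5·1·2 = 60 ≡ 5, so v_3 = 5^{−1} = 9 (mod 11).
  i = 4 (α = 6): (6−1)(6−2)(6−7)(6−5) = 5·4·(−1)·1 = −20 ≡ 2, so v_4 = 2^{−1} = 6 (mod 11).
  i = 5 (α = 5): (5−1)(5−2)(5−7)(5−6) = 4·3·(−2)·(−1) = 24 ≡ 2, so v_5 = 2^{−1} = 6 (mod 11).
  v = [10, 2, 9, 6, 6].
Step 2: syndromes of r = [7, 9, 8, 4, 4] (all sums mod 11).
  S_0 = Σ v_i r_i = 10·7 + 2·9 + 9·8 + 6·4 + 6·4 = 208 ≡ 10.
  S_1 = Σ v_i α_i r_i = 10·1·7 + 2·2·9 + 9·7·8 + 6·6·4 + 6·5·4 = 874 ≡ 5.
  α_i^2 mod 11 = [1, 4, 5, 3, 3].
  S_2 = Σ v_i α_i^2 r_i = 10·1·7 + 2·4·9 + 9·5·8 + 6·3·4 + 6·3·4 = 646 ≡ 8.
  S = (10, 5, 8) ≠ 0, so r is not a codeword (an error is present).
Step 3: locate the error. For a single error e at position i, S_ℓ = v_i·e·α_i^ℓ, so α_err = S_1/S_0.
  S_0^{−1} = 10^{−1} = 10 (mod 11), so α_err = 5·10 = 50 ≡ 6 = α_4. Error position i = 4.
  Consistency check: S_2/S_1 = 8·9 = 72 ≡ 6 = α_err ✓ (single-error assumption holds).
Step 4: error magnitude e = S_0/v_4 = S_0·∏_{j≠4}(α_4 − α_j) = 10·2 = 20 ≡ 9 (mod 11).
Step 5: correct position 4: c_4 = r_4 − e = 4 − 9 ≡ 6 (mod 11). Hence c = [7, 9, 8, 6, 4].
  Check: interpolating c through the α_i gives m(x) = 5 + 2·x (degree < 2) with m(α_i) = c_i for every i, so c is indeed a codeword.


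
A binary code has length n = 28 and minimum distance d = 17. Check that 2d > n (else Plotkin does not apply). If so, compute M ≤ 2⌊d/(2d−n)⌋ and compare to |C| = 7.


Plotkin bound M ≤ 4; given |C| = 7 > bound (violated).

Check applicability: 2d = 34, n = 28.
2d − n = 6 > 0, so Plotkin applies.
Compute d/(2d−n) = 17/6 ≈ 2.8333.
⌊d/(2d−n)⌋ = 2.
Plotkin bound: M ≤ 2·2 = 4.
Given |C| = 7, check: VIOLATED.
This |C| is above the Plotkin bound, so no binary code with n = 28, d = 17 and 7 codewords exists.


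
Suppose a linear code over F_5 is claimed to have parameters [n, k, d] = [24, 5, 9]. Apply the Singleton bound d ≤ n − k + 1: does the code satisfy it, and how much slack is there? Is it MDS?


Singleton RHS = n − k + 1 = 20, slack = 11, bound satisfied, not MDS.

Singleton bound: d ≤ n − k + 1.
Here n = 24, k = 5, so n − k + 1 = 20.
Given d = 9, check d ≤ 20: YES.
Slack = (n − k + 1) − d = 11.
The code is NOT MDS (slack = 11 > 0).
Description: the claimed parameters are [24, 5, 9]_5; such a code would be non-MDS.


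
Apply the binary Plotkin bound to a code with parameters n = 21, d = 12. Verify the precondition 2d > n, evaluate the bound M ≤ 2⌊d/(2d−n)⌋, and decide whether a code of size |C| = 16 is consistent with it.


Plotkin bound M ≤ 8; given |C| = 16 > bound (violated).

Check applicability: 2d = 24, n = 21.
2d − n = 3 > 0, so Plotkin applies.
Compute d/(2d−n) = 12/3 ≈ 4.0000.
⌊d/(2d−n)⌋ = 4.
Plotkin bound: M ≤ 2·4 = 8.
Given |C| = 16, check: VIOLATED.
This |C| is above the Plotkin bound, so no binary code with n = 21, d = 12 and 16 codewords exists.


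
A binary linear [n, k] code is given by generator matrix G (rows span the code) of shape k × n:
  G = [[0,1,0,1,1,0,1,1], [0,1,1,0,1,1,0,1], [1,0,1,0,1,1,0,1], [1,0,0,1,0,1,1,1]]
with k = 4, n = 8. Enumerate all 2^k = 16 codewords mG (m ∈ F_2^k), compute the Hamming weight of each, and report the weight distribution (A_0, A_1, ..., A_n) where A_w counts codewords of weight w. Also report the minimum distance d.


Weight distribution: A_0 = 1, A_2 = 2, A_3 = 2, A_4 = 3, A_5 = 6, A_6 = 2. Minimum distance d = 2.

Enumerate all 2^4 = 16 messages m ∈ F_2^4.
For each, compute codeword c = mG in F_2^8, then tally its weight.
  m = 0000 → c = 00000000, weight = 0.
  m = 1000 → c = 01011011, weight = 5.
  m = 0100 → c = 01101101, weight = 5.
  m = 1100 → c = 00110110, weight = 4.
  m = 0010 → c = 10101101, weight = 5.
  m = 1010 → c = 11110110, weight = 6.
  m = 0110 → c = 11000000, weight = 2.
  m = 1110 → c = 10011011, weight = 5.
  m = 0001 → c = 10010111, weight = 5.
  m = 1001 → c = 11001100, weight = 4.
  m = 0101 → c = 11111010, weight = 6.
  m = 1101 → c = 10100001, weight = 3.
  m = 0011 → c = 00111010, weight = 4.
  m = 1011 → c = 01100001, weight = 3.
  m = 0111 → c = 01010111, weight = 5.
  m = 1111 → c = 00001100, weight = 2.
Tally weights:
  weight 0: 1 codewords.
  weight 2: 2 codewords.
  weight 3: 2 codewords.
  weight 4: 3 codewords.
  weight 5: 6 codewords.
  weight 6: 2 codewords.
Minimum distance d = smallest w > 0 with A_w > 0 = 2.
Sanity: Σ A_w = 16 = 2^4 = 16 ✓.
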